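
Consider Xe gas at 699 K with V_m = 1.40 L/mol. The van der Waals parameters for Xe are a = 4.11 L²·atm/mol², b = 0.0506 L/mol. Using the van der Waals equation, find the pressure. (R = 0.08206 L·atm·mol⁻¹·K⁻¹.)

P = RT/(V_m − b) − a/V_m²
RT/(V_m − b) = (0.08206)(699)/(1.40 − 0.0506) = 57.360/1.3494 = 42.508 atm
a/V_m² = 4.11/(1.40)² = 2.0969 atm
P = 42.508 − 2.0969 = 40.41 atm

P ≈ 40.41 atm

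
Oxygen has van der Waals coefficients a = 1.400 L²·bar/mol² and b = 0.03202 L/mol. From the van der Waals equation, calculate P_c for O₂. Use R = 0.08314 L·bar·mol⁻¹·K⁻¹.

P_c ≈ 50.57 bar

For a van der Waals gas, P_c = a/(27b²).
P_c = 1.400/(27×(0.03202)²) = 1.400/0.027683 = 50.57 bar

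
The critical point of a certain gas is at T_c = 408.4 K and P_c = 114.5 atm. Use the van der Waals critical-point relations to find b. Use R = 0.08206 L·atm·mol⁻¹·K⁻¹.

From T_c = 8a/(27Rb) and P_c = a/(27b²): b = R T_c/(8 P_c).
b = (0.08206)(408.4)/(8×114.5) = 33.513/916.00 = 0.03659 L/mol

b ≈ 0.03659 L/mol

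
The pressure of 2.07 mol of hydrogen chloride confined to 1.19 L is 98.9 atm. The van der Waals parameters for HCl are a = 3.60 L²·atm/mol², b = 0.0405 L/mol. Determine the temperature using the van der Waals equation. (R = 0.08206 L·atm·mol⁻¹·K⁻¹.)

T = (P + a n²/V²)(V − nb)/(nR)
P + a n²/V² = 98.9 + (3.60)(2.07)²/(1.19)² = 109.79 atm
V − nb = 1.19 − (2.07)(0.0405) = 1.1062 L
T = (109.79)(1.1062)/((2.07)(0.08206)) = 715.0 K

T ≈ 715.0 K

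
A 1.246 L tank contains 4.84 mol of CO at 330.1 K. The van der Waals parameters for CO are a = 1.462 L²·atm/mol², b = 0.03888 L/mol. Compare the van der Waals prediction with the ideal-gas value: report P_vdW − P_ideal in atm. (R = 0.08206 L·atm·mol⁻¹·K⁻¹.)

Ideal: P_ideal = nRT/V = (4.84)(0.08206)(330.1)/1.246 = 105.221 atm
vdW: P = nRT/(V − nb) − a n²/V² = 131.106/1.05782 − 34.2482/1.55252 = 123.940 − 22.0597 = 101.880 atm
ΔP = 101.880 − 105.221 = -3.34 atm

ΔP ≈ -3.34 atm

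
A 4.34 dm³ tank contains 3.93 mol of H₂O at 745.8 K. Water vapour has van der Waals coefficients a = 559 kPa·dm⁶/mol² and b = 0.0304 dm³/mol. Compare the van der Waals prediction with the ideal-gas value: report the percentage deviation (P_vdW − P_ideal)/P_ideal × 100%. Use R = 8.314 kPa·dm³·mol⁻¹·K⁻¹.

Ideal: P_ideal = nRT/V = (3.93)(8.314)(745.8)/4.34 = 5614.81 kPa
vdW: P = nRT/(V − nb) − a n²/V² = 24368.3/4.22053 − 8633.70/18.8356 = 5773.75 − 458.371 = 5315.38 kPa
% deviation = (5315.38 − 5614.81)/5614.81 × 100% = -5.33%

-5.33 %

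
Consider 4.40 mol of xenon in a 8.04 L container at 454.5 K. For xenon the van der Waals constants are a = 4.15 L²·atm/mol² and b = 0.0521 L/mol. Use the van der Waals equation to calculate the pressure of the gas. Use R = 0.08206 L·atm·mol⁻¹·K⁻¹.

P ≈ 19.77 atm

P = nRT/(V − nb) − a n²/V²
nRT/(V − nb) = (4.40)(0.08206)(454.5)/(8.04 − 4.40×0.0521) = 164.10/7.8108 = 21.009 atm
a n²/V² = (4.15)(4.40)²/(8.04)² = 1.2429 atm
P = 21.009 − 1.2429 = 19.77 atm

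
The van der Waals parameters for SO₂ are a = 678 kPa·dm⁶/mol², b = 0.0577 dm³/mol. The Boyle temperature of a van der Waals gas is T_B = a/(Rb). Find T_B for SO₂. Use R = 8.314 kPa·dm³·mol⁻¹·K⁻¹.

T_B ≈ 1413 K

For a van der Waals gas the second virial coefficient B₂ = b − a/(RT) vanishes at T_B = a/(Rb).
T_B = 678/(8.314×0.0577) = 678/0.47972 = 1413 K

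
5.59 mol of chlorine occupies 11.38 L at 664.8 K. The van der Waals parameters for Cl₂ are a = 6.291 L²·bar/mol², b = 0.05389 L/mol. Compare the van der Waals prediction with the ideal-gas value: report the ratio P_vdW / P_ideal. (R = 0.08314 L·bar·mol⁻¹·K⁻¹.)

Ideal: P_ideal = nRT/V = (5.59)(0.08314)(664.8)/11.38 = 27.1500 bar
vdW: P = nRT/(V − nb) − a n²/V² = 308.968/11.0788 − 196.582/129.504 = 27.8882 − 1.51796 = 26.3702 bar
Ratio = 26.3702/27.1500 = 0.9713

P_vdW / P_ideal ≈ 0.9713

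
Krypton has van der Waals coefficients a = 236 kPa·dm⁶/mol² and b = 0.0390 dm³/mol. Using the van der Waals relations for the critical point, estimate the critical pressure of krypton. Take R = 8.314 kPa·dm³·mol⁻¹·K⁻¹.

For a van der Waals gas, P_c = a/(27b²).
P_c = 236/(27×(0.0390)²) = 236/0.041067 = 5747 kPa

P_c ≈ 5747 kPa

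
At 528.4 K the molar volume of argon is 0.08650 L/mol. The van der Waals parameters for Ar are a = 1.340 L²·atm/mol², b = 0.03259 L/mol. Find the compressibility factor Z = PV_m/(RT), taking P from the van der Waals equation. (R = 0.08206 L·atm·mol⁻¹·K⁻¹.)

Z ≈ 1.247

P = RT/(V_m − b) − a/V_m² = (0.08206)(528.4)/(0.08650 − 0.03259) − 1.340/(0.08650)²
  = 43.361/0.053910 − 179.09 = 804.32 − 179.09 = 625.23 atm
Z = PV_m/(RT) = (625.23)(0.08650)/((0.08206)(528.4)) = 54.082/43.361 = 1.247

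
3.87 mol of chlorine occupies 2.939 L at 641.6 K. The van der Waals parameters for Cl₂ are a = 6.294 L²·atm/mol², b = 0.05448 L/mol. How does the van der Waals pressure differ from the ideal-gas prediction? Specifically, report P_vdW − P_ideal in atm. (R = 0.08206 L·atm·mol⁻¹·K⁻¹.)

Ideal: P_ideal = nRT/V = (3.87)(0.08206)(641.6)/2.939 = 69.3278 atm
vdW: P = nRT/(V − nb) − a n²/V² = 203.754/2.72816 − 94.2646/8.63772 = 74.6855 − 10.9131 = 63.7724 atm
ΔP = 63.7724 − 69.3278 = -5.555 atm

ΔP ≈ -5.555 atm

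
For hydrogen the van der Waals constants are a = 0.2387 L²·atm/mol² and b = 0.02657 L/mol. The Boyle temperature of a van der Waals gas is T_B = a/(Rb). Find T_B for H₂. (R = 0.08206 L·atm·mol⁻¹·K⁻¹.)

T_B ≈ 109.5 K

For a van der Waals gas the second virial coefficient B₂ = b − a/(RT) vanishes at T_B = a/(Rb).
T_B = 0.2387/(0.08206×0.02657) = 0.2387/0.0021803 = 109.5 K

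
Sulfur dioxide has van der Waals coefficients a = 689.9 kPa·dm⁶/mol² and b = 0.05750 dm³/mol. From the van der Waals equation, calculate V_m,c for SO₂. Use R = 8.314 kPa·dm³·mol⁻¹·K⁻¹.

For a van der Waals gas, V_m,c = 3b.
V_m,c = 3×0.05750 = 0.1725 dm³/mol

V_m,c ≈ 0.1725 dm³/mol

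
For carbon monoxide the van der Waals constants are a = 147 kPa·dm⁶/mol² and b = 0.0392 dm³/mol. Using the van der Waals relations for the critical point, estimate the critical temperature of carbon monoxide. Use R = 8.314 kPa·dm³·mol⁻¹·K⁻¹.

T_c ≈ 133.6 K

For a van der Waals gas, T_c = 8a/(27Rb).
T_c = 8×147/(27×8.314×0.0392) = 1176.0/8.7995 = 133.6 K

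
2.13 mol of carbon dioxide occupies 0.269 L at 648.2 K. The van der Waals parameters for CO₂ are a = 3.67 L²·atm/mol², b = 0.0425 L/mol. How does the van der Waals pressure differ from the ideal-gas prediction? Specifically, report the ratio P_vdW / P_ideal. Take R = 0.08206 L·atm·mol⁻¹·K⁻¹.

P_vdW / P_ideal ≈ 0.9609

Ideal: P_ideal = nRT/V = (2.13)(0.08206)(648.2)/0.269 = 421.180 atm
vdW: P = nRT/(V − nb) − a n²/V² = 113.297/0.178475 − 16.6504/0.0723610 = 634.806 − 230.102 = 404.704 atm
Ratio = 404.704/421.180 = 0.9609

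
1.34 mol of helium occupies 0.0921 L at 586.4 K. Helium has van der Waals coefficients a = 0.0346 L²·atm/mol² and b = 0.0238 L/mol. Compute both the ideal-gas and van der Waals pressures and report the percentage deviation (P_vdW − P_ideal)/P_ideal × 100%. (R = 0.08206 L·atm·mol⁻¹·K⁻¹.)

Ideal: P_ideal = nRT/V = (1.34)(0.08206)(586.4)/0.0921 = 700.117 atm
vdW: P = nRT/(V − nb) − a n²/V² = 64.4808/0.0602080 − 0.0621278/0.00848241 = 1070.97 − 7.32431 = 1063.65 atm
% deviation = (1063.65 − 700.117)/700.117 × 100% = 51.92%

51.92 %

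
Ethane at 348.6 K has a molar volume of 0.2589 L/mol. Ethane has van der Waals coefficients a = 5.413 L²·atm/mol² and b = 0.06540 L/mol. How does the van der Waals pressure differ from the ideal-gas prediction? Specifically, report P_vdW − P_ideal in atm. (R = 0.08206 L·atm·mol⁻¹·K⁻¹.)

Ideal: P_ideal = RT/V_m = (0.08206)(348.6)/0.2589 = 110.491 atm
vdW: P = RT/(V_m − b) − a/V_m² = 28.6061/0.193500 − 5.413/0.0670292 = 147.835 − 80.7558 = 67.079 atm
ΔP = 67.079 − 110.491 = -43.41 atm

ΔP ≈ -43.41 atm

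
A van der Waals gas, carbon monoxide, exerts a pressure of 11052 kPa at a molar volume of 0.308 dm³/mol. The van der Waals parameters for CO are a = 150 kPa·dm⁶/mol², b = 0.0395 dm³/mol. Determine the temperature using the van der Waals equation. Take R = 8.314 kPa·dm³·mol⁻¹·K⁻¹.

T = (P + a/V_m²)(V_m − b)/R
P + a/V_m² = 11052 + 150/(0.308)² = 12633 kPa
V_m − b = 0.308 − 0.0395 = 0.26850 dm³/mol
T = (12633)(0.26850)/8.314 = 408.0 K

T ≈ 408.0 K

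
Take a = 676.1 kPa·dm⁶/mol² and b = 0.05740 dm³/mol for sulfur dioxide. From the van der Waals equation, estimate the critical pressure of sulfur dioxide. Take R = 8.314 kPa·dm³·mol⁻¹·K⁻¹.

For a van der Waals gas, P_c = a/(27b²).
P_c = 676.1/(27×(0.05740)²) = 676.1/0.088959 = 7600 kPa

P_c ≈ 7600 kPa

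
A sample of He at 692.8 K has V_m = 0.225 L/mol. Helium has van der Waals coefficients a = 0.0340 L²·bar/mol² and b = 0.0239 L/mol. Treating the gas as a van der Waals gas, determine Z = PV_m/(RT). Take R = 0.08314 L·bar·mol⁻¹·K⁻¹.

P = RT/(V_m − b) − a/V_m² = (0.08314)(692.8)/(0.225 − 0.0239) − 0.0340/(0.225)²
  = 57.599/0.20110 − 0.67160 = 286.42 − 0.67160 = 285.75 bar
Z = PV_m/(RT) = (285.75)(0.225)/((0.08314)(692.8)) = 64.294/57.599 = 1.116

Z ≈ 1.116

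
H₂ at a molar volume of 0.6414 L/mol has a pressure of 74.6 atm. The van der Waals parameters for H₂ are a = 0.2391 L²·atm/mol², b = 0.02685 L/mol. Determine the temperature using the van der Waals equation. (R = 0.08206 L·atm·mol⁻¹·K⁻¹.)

T = (P + a/V_m²)(V_m − b)/R
P + a/V_m² = 74.6 + 0.2391/(0.6414)² = 75.181 atm
V_m − b = 0.6414 − 0.02685 = 0.61455 L/mol
T = (75.181)(0.61455)/0.08206 = 563.0 K

T ≈ 563.0 K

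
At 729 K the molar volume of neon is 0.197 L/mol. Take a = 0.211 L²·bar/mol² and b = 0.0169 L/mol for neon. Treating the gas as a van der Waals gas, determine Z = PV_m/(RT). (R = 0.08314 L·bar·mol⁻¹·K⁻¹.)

P = RT/(V_m − b) − a/V_m² = (0.08314)(729)/(0.197 − 0.0169) − 0.211/(0.197)²
  = 60.609/0.18010 − 5.4369 = 336.53 − 5.4369 = 331.09 bar
Z = PV_m/(RT) = (331.09)(0.197)/((0.08314)(729)) = 65.225/60.609 = 1.076

Z ≈ 1.076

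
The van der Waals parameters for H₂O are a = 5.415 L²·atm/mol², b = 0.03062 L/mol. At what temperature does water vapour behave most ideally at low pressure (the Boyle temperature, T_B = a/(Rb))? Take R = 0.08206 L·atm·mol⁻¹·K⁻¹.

T_B ≈ 2155 K

For a van der Waals gas the second virial coefficient B₂ = b − a/(RT) vanishes at T_B = a/(Rb).
T_B = 5.415/(0.08206×0.03062) = 5.415/0.0025127 = 2155 K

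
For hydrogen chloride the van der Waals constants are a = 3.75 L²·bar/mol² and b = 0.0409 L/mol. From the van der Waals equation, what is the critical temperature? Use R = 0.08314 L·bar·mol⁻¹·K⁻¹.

For a van der Waals gas, T_c = 8a/(27Rb).
T_c = 8×3.75/(27×0.08314×0.0409) = 30.000/0.091812 = 326.8 K

T_c ≈ 326.8 K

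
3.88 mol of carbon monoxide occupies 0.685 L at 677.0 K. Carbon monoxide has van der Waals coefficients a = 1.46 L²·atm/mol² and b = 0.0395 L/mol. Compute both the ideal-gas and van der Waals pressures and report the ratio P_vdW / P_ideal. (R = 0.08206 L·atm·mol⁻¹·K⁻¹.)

P_vdW / P_ideal ≈ 1.139

Ideal: P_ideal = nRT/V = (3.88)(0.08206)(677.0)/0.685 = 314.674 atm
vdW: P = nRT/(V − nb) − a n²/V² = 215.552/0.531740 − 21.9794/0.469225 = 405.371 − 46.8419 = 358.529 atm
Ratio = 358.529/314.674 = 1.139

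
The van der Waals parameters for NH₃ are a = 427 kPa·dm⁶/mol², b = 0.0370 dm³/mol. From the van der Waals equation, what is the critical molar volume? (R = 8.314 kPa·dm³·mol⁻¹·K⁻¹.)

V_m,c ≈ 0.1110 dm³/mol

For a van der Waals gas, V_m,c = 3b.
V_m,c = 3×0.0370 = 0.1110 dm³/mol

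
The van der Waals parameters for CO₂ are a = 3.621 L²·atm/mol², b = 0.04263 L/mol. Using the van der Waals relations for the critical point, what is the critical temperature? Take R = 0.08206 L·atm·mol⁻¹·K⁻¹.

T_c ≈ 306.7 K

For a van der Waals gas, T_c = 8a/(27Rb).
T_c = 8×3.621/(27×0.08206×0.04263) = 28.968/0.094452 = 306.7 K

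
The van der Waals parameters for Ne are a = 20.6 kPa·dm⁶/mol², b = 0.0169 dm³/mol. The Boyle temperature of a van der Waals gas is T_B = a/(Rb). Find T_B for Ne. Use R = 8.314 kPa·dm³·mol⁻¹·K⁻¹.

For a van der Waals gas the second virial coefficient B₂ = b − a/(RT) vanishes at T_B = a/(Rb).
T_B = 20.6/(8.314×0.0169) = 20.6/0.14051 = 146.6 K

T_B ≈ 146.6 K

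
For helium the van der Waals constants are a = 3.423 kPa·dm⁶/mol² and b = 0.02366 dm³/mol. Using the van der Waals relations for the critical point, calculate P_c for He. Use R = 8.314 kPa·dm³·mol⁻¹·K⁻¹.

For a van der Waals gas, P_c = a/(27b²).
P_c = 3.423/(27×(0.02366)²) = 3.423/0.015114 = 226.5 kPa

P_c ≈ 226.5 kPa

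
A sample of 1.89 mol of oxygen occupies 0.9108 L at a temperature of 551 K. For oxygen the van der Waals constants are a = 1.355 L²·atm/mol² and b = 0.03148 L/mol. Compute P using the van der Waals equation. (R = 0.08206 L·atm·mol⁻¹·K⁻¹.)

P ≈ 94.55 atm

P = nRT/(V − nb) − a n²/V²
nRT/(V − nb) = (1.89)(0.08206)(551)/(0.9108 − 1.89×0.03148) = 85.456/0.85130 = 100.38 atm
a n²/V² = (1.355)(1.89)²/(0.9108)² = 5.8347 atm
P = 100.38 − 5.8347 = 94.55 atm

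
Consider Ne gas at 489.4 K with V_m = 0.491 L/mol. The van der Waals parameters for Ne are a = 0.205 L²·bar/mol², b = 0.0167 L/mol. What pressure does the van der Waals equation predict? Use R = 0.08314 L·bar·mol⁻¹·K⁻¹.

P = RT/(V_m − b) − a/V_m²
RT/(V_m − b) = (0.08314)(489.4)/(0.491 − 0.0167) = 40.689/0.47430 = 85.787 bar
a/V_m² = 0.205/(0.491)² = 0.85034 bar
P = 85.787 − 0.85034 = 84.94 bar

P ≈ 84.94 bar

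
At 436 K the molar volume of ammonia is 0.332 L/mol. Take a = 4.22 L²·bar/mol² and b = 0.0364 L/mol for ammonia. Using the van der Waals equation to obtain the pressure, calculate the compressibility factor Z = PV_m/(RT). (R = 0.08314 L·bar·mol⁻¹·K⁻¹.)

P = RT/(V_m − b) − a/V_m² = (0.08314)(436)/(0.332 − 0.0364) − 4.22/(0.332)²
  = 36.249/0.29560 − 38.286 = 122.63 − 38.286 = 84.34 bar
Z = PV_m/(RT) = (84.34)(0.332)/((0.08314)(436)) = 28.001/36.249 = 0.7725

Z ≈ 0.7725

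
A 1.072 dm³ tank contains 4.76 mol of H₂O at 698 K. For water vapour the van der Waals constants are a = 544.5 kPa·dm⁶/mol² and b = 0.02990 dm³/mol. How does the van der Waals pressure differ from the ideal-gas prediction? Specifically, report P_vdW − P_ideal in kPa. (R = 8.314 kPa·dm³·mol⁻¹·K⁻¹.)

Ideal: P_ideal = nRT/V = (4.76)(8.314)(698)/1.072 = 25767.8 kPa
vdW: P = nRT/(V − nb) − a n²/V² = 27623.1/0.929676 − 12337.1/1.14918 = 29712.6 − 10735.6 = 18977.0 kPa
ΔP = 18977.0 − 25767.8 = -6791 kPa

ΔP ≈ -6791 kPa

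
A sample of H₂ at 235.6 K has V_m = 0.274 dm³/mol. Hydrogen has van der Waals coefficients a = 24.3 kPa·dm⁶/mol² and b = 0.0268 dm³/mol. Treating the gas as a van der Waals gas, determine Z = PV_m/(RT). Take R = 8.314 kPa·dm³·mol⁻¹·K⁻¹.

P = RT/(V_m − b) − a/V_m² = (8.314)(235.6)/(0.274 − 0.0268) − 24.3/(0.274)²
  = 1958.8/0.24720 − 323.67 = 7923.9 − 323.67 = 7600.2 kPa
Z = PV_m/(RT) = (7600.2)(0.274)/((8.314)(235.6)) = 2082.5/1958.8 = 1.063

Z ≈ 1.063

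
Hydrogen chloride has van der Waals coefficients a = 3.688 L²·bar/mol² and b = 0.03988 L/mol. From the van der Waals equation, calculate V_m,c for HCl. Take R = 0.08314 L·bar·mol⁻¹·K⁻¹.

V_m,c ≈ 0.1196 L/mol

For a van der Waals gas, V_m,c = 3b.
V_m,c = 3×0.03988 = 0.1196 L/mol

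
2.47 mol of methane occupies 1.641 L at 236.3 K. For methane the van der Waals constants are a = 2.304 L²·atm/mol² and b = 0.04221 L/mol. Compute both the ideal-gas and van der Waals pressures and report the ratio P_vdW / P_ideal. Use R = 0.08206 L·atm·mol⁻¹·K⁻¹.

P_vdW / P_ideal ≈ 0.8890

Ideal: P_ideal = nRT/V = (2.47)(0.08206)(236.3)/1.641 = 29.1866 atm
vdW: P = nRT/(V − nb) − a n²/V² = 47.8952/1.53674 − 14.0565/2.69288 = 31.1668 − 5.21988 = 25.9469 atm
Ratio = 25.9469/29.1866 = 0.8890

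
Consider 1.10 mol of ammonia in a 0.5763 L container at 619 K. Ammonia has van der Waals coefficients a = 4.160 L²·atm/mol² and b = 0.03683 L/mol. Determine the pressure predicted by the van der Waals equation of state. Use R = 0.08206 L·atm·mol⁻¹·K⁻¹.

P ≈ 89.13 atm

P = nRT/(V − nb) − a n²/V²
nRT/(V − nb) = (1.10)(0.08206)(619)/(0.5763 − 1.10×0.03683) = 55.875/0.53579 = 104.29 atm
a n²/V² = (4.160)(1.10)²/(0.5763)² = 15.156 atm
P = 104.29 − 15.156 = 89.13 atm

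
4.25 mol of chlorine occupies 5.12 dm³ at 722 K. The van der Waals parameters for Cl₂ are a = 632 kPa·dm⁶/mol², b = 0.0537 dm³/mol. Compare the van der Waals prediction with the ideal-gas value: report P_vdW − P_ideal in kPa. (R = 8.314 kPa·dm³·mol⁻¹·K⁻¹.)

Ideal: P_ideal = nRT/V = (4.25)(8.314)(722)/5.12 = 4982.72 kPa
vdW: P = nRT/(V − nb) − a n²/V² = 25511.5/4.89178 − 11415.5/26.2144 = 5215.18 − 435.467 = 4779.71 kPa
ΔP = 4779.71 − 4982.72 = -203.0 kPa

ΔP ≈ -203.0 kPa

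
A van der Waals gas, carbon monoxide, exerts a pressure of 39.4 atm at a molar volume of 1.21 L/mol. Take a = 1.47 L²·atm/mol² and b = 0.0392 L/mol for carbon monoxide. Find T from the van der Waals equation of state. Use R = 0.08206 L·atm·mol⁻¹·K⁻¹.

T = (P + a/V_m²)(V_m − b)/R
P + a/V_m² = 39.4 + 1.47/(1.21)² = 40.404 atm
V_m − b = 1.21 − 0.0392 = 1.1708 L/mol
T = (40.404)(1.1708)/0.08206 = 576.5 K

T ≈ 576.5 K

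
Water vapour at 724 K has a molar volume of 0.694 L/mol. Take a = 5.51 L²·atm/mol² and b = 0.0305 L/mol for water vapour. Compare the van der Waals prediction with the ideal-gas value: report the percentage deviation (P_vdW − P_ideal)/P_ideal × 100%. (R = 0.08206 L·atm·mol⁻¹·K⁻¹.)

-8.77 %

Ideal: P_ideal = RT/V_m = (0.08206)(724)/0.694 = 85.6073 atm
vdW: P = RT/(V_m − b) − a/V_m² = 59.4114/0.663500 − 5.51/0.481636 = 89.5424 − 11.4402 = 78.1022 atm
% deviation = (78.1022 − 85.6073)/85.6073 × 100% = -8.77%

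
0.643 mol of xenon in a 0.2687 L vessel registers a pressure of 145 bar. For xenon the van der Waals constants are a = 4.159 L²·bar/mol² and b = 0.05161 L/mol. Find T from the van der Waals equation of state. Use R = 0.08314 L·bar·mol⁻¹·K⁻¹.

T = (P + a n²/V²)(V − nb)/(nR)
P + a n²/V² = 145 + (4.159)(0.643)²/(0.2687)² = 168.82 bar
V − nb = 0.2687 − (0.643)(0.05161) = 0.23551 L
T = (168.82)(0.23551)/((0.643)(0.08314)) = 743.7 K

T ≈ 743.7 K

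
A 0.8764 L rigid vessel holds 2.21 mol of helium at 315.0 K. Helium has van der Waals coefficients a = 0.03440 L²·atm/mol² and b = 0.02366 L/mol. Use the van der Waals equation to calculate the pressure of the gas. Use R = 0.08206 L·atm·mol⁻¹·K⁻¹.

P = nRT/(V − nb) − a n²/V²
nRT/(V − nb) = (2.21)(0.08206)(315.0)/(0.8764 − 2.21×0.02366) = 57.126/0.82411 = 69.318 atm
a n²/V² = (0.03440)(2.21)²/(0.8764)² = 0.21875 atm
P = 69.318 − 0.21875 = 69.10 atm

P ≈ 69.10 atm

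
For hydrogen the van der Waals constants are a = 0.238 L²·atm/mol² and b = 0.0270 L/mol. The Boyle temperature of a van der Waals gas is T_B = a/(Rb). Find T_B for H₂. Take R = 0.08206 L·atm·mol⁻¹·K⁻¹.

For a van der Waals gas the second virial coefficient B₂ = b − a/(RT) vanishes at T_B = a/(Rb).
T_B = 0.238/(0.08206×0.0270) = 0.238/0.0022156 = 107.4 K

T_B ≈ 107.4 K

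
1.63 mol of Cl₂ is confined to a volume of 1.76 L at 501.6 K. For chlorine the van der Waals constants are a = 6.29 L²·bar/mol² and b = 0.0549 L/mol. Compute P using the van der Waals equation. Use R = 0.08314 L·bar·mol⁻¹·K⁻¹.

P = nRT/(V − nb) − a n²/V²
nRT/(V − nb) = (1.63)(0.08314)(501.6)/(1.76 − 1.63×0.0549) = 67.976/1.6705 = 40.692 bar
a n²/V² = (6.29)(1.63)²/(1.76)² = 5.3951 bar
P = 40.692 − 5.3951 = 35.30 bar

P ≈ 35.30 bar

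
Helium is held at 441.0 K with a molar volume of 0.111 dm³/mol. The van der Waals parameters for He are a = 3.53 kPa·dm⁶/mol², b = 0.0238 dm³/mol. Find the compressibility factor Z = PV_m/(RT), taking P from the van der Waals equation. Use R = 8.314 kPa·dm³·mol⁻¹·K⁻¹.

P = RT/(V_m − b) − a/V_m² = (8.314)(441.0)/(0.111 − 0.0238) − 3.53/(0.111)²
  = 3666.5/0.087200 − 286.50 = 42047 − 286.50 = 41761 kPa
Z = PV_m/(RT) = (41761)(0.111)/((8.314)(441.0)) = 4635.5/3666.5 = 1.264

Z ≈ 1.264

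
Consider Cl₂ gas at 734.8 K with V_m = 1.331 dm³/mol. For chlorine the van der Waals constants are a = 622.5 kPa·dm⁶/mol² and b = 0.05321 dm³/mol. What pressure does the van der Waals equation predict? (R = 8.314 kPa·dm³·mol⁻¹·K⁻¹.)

P ≈ 4430 kPa

P = RT/(V_m − b) − a/V_m²
RT/(V_m − b) = (8.314)(734.8)/(1.331 − 0.05321) = 6109.1/1.2778 = 4781.0 kPa
a/V_m² = 622.5/(1.331)² = 351.39 kPa
P = 4781.0 − 351.39 = 4430 kPa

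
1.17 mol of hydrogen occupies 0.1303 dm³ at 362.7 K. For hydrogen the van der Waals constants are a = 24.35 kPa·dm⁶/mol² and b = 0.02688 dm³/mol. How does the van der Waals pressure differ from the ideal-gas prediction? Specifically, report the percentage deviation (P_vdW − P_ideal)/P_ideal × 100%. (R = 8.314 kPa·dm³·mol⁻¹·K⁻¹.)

24.56 %

Ideal: P_ideal = nRT/V = (1.17)(8.314)(362.7)/0.1303 = 27076.9 kPa
vdW: P = nRT/(V − nb) − a n²/V² = 3528.12/0.0988504 − 33.3327/0.0169781 = 35691.5 − 1963.28 = 33728.2 kPa
% deviation = (33728.2 − 27076.9)/27076.9 × 100% = 24.56%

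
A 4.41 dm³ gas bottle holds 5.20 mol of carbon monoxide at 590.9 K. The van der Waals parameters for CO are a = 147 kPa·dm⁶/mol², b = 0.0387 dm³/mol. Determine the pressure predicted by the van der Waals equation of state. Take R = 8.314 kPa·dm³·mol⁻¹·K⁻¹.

P ≈ 5865 kPa

P = nRT/(V − nb) − a n²/V²
nRT/(V − nb) = (5.20)(8.314)(590.9)/(4.41 − 5.20×0.0387) = 25546/4.2088 = 6069.7 kPa
a n²/V² = (147)(5.20)²/(4.41)² = 204.38 kPa
P = 6069.7 − 204.38 = 5865 kPa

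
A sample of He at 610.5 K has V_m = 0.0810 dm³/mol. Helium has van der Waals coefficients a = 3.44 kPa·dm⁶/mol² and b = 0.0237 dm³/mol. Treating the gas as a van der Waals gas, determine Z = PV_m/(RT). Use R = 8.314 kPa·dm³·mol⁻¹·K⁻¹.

P = RT/(V_m − b) − a/V_m² = (8.314)(610.5)/(0.0810 − 0.0237) − 3.44/(0.0810)²
  = 5075.7/0.057300 − 524.31 = 88581 − 524.31 = 88057 kPa
Z = PV_m/(RT) = (88057)(0.0810)/((8.314)(610.5)) = 7132.6/5075.7 = 1.405

Z ≈ 1.405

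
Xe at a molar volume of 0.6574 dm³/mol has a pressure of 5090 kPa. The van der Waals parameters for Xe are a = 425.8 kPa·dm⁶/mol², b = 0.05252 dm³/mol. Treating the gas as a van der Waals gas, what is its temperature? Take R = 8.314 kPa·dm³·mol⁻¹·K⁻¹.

T = (P + a/V_m²)(V_m − b)/R
P + a/V_m² = 5090 + 425.8/(0.6574)² = 6075.2 kPa
V_m − b = 0.6574 − 0.05252 = 0.60488 dm³/mol
T = (6075.2)(0.60488)/8.314 = 442.0 K

T ≈ 442.0 K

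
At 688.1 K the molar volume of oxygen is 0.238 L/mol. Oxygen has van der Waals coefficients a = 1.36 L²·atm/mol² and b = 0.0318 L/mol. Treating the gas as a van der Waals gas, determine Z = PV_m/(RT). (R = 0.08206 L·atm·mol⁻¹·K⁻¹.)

Z ≈ 1.053

P = RT/(V_m − b) − a/V_m² = (0.08206)(688.1)/(0.238 − 0.0318) − 1.36/(0.238)²
  = 56.465/0.20620 − 24.010 = 273.84 − 24.010 = 249.83 atm
Z = PV_m/(RT) = (249.83)(0.238)/((0.08206)(688.1)) = 59.460/56.465 = 1.053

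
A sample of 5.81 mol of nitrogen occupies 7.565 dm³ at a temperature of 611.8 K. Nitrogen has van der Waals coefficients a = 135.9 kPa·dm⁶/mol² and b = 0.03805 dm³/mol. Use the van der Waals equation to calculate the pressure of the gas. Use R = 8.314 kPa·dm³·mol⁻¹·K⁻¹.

P = nRT/(V − nb) − a n²/V²
nRT/(V − nb) = (5.81)(8.314)(611.8)/(7.565 − 5.81×0.03805) = 29553/7.3439 = 4024.2 kPa
a n²/V² = (135.9)(5.81)²/(7.565)² = 80.159 kPa
P = 4024.2 − 80.159 = 3944 kPa

P ≈ 3944 kPa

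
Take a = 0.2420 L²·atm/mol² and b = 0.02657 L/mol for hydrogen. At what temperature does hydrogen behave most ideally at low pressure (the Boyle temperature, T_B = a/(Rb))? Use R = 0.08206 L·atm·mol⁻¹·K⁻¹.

For a van der Waals gas the second virial coefficient B₂ = b − a/(RT) vanishes at T_B = a/(Rb).
T_B = 0.2420/(0.08206×0.02657) = 0.2420/0.0021803 = 111.0 K

T_B ≈ 111.0 K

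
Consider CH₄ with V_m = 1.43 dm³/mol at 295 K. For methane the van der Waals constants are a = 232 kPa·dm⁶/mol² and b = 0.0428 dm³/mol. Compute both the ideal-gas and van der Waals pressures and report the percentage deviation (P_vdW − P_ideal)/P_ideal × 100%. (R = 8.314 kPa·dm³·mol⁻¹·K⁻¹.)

-3.53 %

Ideal: P_ideal = RT/V_m = (8.314)(295)/1.43 = 1715.13 kPa
vdW: P = RT/(V_m − b) − a/V_m² = 2452.63/1.38720 − 232/2.04490 = 1768.04 − 113.453 = 1654.59 kPa
% deviation = (1654.59 − 1715.13)/1715.13 × 100% = -3.53%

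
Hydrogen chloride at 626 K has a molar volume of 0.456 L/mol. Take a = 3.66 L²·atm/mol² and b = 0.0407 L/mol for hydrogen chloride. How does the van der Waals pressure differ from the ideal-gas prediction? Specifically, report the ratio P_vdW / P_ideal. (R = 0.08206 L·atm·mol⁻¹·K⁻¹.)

P_vdW / P_ideal ≈ 0.9418

Ideal: P_ideal = RT/V_m = (0.08206)(626)/0.456 = 112.653 atm
vdW: P = RT/(V_m − b) − a/V_m² = 51.3696/0.415300 − 3.66/0.207936 = 123.693 − 17.6016 = 106.091 atm
Ratio = 106.091/112.653 = 0.9418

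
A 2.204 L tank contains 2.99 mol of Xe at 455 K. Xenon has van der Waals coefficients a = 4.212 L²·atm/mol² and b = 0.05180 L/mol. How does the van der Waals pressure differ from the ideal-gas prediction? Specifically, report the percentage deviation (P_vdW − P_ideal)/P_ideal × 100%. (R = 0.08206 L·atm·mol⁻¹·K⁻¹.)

Ideal: P_ideal = nRT/V = (2.99)(0.08206)(455)/2.204 = 50.6527 atm
vdW: P = nRT/(V − nb) − a n²/V² = 111.639/2.04912 − 37.6557/4.85762 = 54.4814 − 7.75188 = 46.7295 atm
% deviation = (46.7295 − 50.6527)/50.6527 × 100% = -7.75%

-7.75 %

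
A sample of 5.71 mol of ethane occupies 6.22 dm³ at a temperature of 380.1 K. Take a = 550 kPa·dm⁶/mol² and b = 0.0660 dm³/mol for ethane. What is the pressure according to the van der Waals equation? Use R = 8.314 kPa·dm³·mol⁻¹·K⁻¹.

P ≈ 2625 kPa

P = nRT/(V − nb) − a n²/V²
nRT/(V − nb) = (5.71)(8.314)(380.1)/(6.22 − 5.71×0.0660) = 18044/5.8431 = 3088.1 kPa
a n²/V² = (550)(5.71)²/(6.22)² = 463.50 kPa
P = 3088.1 − 463.50 = 2625 kPa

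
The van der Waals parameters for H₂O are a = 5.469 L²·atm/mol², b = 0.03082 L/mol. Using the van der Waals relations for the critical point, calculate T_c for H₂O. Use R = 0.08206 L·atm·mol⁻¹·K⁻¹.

T_c ≈ 640.7 K

For a van der Waals gas, T_c = 8a/(27Rb).
T_c = 8×5.469/(27×0.08206×0.03082) = 43.752/0.068285 = 640.7 K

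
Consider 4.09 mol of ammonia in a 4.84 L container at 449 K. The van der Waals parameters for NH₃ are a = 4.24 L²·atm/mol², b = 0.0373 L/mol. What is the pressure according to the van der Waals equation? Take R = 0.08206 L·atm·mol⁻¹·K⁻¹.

P = nRT/(V − nb) − a n²/V²
nRT/(V − nb) = (4.09)(0.08206)(449)/(4.84 − 4.09×0.0373) = 150.70/4.6874 = 32.150 atm
a n²/V² = (4.24)(4.09)²/(4.84)² = 3.0278 atm
P = 32.150 − 3.0278 = 29.12 atm

P ≈ 29.12 atm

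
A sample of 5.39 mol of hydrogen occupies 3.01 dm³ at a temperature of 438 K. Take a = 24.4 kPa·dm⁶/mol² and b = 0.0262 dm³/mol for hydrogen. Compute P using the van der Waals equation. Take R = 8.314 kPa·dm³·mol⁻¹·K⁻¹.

P ≈ 6764 kPa

P = nRT/(V − nb) − a n²/V²
nRT/(V − nb) = (5.39)(8.314)(438)/(3.01 − 5.39×0.0262) = 19628/2.8688 = 6841.9 kPa
a n²/V² = (24.4)(5.39)²/(3.01)² = 78.241 kPa
P = 6841.9 − 78.241 = 6764 kPa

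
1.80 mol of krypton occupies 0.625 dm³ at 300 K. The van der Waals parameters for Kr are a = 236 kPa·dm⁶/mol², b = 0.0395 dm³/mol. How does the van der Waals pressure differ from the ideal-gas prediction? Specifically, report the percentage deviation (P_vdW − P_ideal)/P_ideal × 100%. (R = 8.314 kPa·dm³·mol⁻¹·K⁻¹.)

Ideal: P_ideal = nRT/V = (1.80)(8.314)(300)/0.625 = 7183.30 kPa
vdW: P = nRT/(V − nb) − a n²/V² = 4489.56/0.553900 − 764.640/0.390625 = 8105.36 − 1957.48 = 6147.88 kPa
% deviation = (6147.88 − 7183.30)/7183.30 × 100% = -14.41%

-14.41 %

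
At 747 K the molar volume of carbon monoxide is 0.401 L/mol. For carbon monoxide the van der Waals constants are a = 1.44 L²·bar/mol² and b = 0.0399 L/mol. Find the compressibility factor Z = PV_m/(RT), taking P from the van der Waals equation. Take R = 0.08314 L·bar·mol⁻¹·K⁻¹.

P = RT/(V_m − b) − a/V_m² = (0.08314)(747)/(0.401 − 0.0399) − 1.44/(0.401)²
  = 62.106/0.36110 − 8.9552 = 171.99 − 8.9552 = 163.03 bar
Z = PV_m/(RT) = (163.03)(0.401)/((0.08314)(747)) = 65.375/62.106 = 1.053

Z ≈ 1.053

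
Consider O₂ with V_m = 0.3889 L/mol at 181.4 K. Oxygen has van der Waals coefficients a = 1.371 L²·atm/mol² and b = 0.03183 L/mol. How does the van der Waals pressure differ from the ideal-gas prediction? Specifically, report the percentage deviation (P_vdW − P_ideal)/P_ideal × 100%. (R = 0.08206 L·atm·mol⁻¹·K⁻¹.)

Ideal: P_ideal = RT/V_m = (0.08206)(181.4)/0.3889 = 38.2764 atm
vdW: P = RT/(V_m − b) − a/V_m² = 14.8857/0.357070 − 1.371/0.151243 = 41.6885 − 9.06488 = 32.6236 atm
% deviation = (32.6236 − 38.2764)/38.2764 × 100% = -14.77%

-14.77 %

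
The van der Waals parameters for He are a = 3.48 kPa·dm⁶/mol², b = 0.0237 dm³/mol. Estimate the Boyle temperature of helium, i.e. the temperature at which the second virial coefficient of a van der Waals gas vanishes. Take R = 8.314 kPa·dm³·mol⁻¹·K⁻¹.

For a van der Waals gas the second virial coefficient B₂ = b − a/(RT) vanishes at T_B = a/(Rb).
T_B = 3.48/(8.314×0.0237) = 3.48/0.19704 = 17.66 K

T_B ≈ 17.66 K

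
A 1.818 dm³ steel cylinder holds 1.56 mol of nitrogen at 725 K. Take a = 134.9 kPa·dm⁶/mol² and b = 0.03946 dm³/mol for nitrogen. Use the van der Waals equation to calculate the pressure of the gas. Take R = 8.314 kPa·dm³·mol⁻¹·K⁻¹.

P = nRT/(V − nb) − a n²/V²
nRT/(V − nb) = (1.56)(8.314)(725)/(1.818 − 1.56×0.03946) = 9403.1/1.7564 = 5353.6 kPa
a n²/V² = (134.9)(1.56)²/(1.818)² = 99.328 kPa
P = 5353.6 − 99.328 = 5254 kPa

P ≈ 5254 kPa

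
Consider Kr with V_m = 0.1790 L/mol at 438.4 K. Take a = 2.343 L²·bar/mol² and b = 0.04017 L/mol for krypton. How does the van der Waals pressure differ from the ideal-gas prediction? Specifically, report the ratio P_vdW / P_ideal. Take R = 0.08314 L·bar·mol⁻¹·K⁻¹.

Ideal: P_ideal = RT/V_m = (0.08314)(438.4)/0.1790 = 203.623 bar
vdW: P = RT/(V_m − b) − a/V_m² = 36.4486/0.138830 − 2.343/0.0320410 = 262.541 − 73.1251 = 189.416 bar
Ratio = 189.416/203.623 = 0.9302

P_vdW / P_ideal ≈ 0.9302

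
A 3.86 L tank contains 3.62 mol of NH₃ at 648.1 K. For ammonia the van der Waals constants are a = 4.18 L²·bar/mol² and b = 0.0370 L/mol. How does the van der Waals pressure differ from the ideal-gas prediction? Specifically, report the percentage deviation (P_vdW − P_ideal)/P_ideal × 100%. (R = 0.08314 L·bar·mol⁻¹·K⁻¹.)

Ideal: P_ideal = nRT/V = (3.62)(0.08314)(648.1)/3.86 = 50.5328 bar
vdW: P = nRT/(V − nb) − a n²/V² = 195.057/3.72606 − 54.7764/14.8996 = 52.3494 − 3.67637 = 48.6730 bar
% deviation = (48.6730 − 50.5328)/50.5328 × 100% = -3.68%

-3.68 %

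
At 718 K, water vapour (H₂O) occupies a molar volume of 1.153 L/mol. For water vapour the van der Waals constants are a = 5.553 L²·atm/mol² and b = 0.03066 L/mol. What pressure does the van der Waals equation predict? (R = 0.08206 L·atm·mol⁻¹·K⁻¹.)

P = RT/(V_m − b) − a/V_m²
RT/(V_m − b) = (0.08206)(718)/(1.153 − 0.03066) = 58.919/1.1223 = 52.498 atm
a/V_m² = 5.553/(1.153)² = 4.1770 atm
P = 52.498 − 4.1770 = 48.32 atm

P ≈ 48.32 atm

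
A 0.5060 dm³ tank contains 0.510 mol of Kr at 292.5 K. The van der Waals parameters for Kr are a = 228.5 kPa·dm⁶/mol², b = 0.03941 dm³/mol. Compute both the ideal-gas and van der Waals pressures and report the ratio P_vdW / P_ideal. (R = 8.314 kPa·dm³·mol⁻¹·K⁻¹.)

Ideal: P_ideal = nRT/V = (0.510)(8.314)(292.5)/0.5060 = 2451.07 kPa
vdW: P = nRT/(V − nb) − a n²/V² = 1240.24/0.485901 − 59.4329/0.256036 = 2552.45 − 232.127 = 2320.32 kPa
Ratio = 2320.32/2451.07 = 0.9467

P_vdW / P_ideal ≈ 0.9467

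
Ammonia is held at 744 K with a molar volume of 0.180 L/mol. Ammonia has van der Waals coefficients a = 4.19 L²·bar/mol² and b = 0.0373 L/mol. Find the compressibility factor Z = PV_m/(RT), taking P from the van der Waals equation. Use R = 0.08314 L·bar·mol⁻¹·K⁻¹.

P = RT/(V_m − b) − a/V_m² = (0.08314)(744)/(0.180 − 0.0373) − 4.19/(0.180)²
  = 61.856/0.14270 − 129.32 = 433.47 − 129.32 = 304.15 bar
Z = PV_m/(RT) = (304.15)(0.180)/((0.08314)(744)) = 54.747/61.856 = 0.8851

Z ≈ 0.8851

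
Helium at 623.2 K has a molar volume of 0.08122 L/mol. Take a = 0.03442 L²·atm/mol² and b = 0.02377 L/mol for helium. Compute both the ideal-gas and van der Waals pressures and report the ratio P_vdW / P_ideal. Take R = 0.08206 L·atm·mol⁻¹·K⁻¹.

P_vdW / P_ideal ≈ 1.405

Ideal: P_ideal = RT/V_m = (0.08206)(623.2)/0.08122 = 629.645 atm
vdW: P = RT/(V_m − b) − a/V_m² = 51.1398/0.0574500 − 0.03442/0.00659669 = 890.162 − 5.21777 = 884.944 atm
Ratio = 884.944/629.645 = 1.405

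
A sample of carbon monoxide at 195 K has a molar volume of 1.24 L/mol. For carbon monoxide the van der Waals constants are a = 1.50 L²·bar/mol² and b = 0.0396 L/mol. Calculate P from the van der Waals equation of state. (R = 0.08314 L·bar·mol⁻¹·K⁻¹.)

P = RT/(V_m − b) − a/V_m²
RT/(V_m − b) = (0.08314)(195)/(1.24 − 0.0396) = 16.212/1.2004 = 13.505 bar
a/V_m² = 1.50/(1.24)² = 0.97555 bar
P = 13.505 − 0.97555 = 12.53 bar

P ≈ 12.53 bar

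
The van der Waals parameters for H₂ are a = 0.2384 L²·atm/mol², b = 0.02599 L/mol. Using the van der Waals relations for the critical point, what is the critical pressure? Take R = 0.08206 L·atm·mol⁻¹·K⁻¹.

P_c ≈ 13.07 atm

For a van der Waals gas, P_c = a/(27b²).
P_c = 0.2384/(27×(0.02599)²) = 0.2384/0.018238 = 13.07 atm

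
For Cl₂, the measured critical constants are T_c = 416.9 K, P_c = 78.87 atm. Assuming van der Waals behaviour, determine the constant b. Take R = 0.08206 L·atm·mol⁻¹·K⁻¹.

From T_c = 8a/(27Rb) and P_c = a/(27b²): b = R T_c/(8 P_c).
b = (0.08206)(416.9)/(8×78.87) = 34.211/630.96 = 0.05422 L/mol

b ≈ 0.05422 L/mol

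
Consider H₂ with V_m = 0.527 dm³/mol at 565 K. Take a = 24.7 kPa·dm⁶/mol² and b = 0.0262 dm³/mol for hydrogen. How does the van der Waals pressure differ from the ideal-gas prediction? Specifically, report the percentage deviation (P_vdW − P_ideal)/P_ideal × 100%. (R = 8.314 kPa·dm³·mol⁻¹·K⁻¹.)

Ideal: P_ideal = RT/V_m = (8.314)(565)/0.527 = 8913.49 kPa
vdW: P = RT/(V_m − b) − a/V_m² = 4697.41/0.500800 − 24.7/0.277729 = 9379.81 − 88.9356 = 9290.87 kPa
% deviation = (9290.87 − 8913.49)/8913.49 × 100% = 4.23%

4.23 %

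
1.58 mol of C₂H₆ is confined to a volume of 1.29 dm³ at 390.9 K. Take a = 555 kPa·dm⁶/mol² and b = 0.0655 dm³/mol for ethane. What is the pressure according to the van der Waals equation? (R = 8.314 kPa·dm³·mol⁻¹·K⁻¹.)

P ≈ 3495 kPa

P = nRT/(V − nb) − a n²/V²
nRT/(V − nb) = (1.58)(8.314)(390.9)/(1.29 − 1.58×0.0655) = 5134.9/1.1865 = 4327.8 kPa
a n²/V² = (555)(1.58)²/(1.29)² = 832.58 kPa
P = 4327.8 − 832.58 = 3495 kPa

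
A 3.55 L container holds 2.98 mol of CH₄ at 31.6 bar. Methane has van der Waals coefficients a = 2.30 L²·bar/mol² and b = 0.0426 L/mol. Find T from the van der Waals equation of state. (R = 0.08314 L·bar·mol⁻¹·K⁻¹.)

T = (P + a n²/V²)(V − nb)/(nR)
P + a n²/V² = 31.6 + (2.30)(2.98)²/(3.55)² = 33.221 bar
V − nb = 3.55 − (2.98)(0.0426) = 3.4231 L
T = (33.221)(3.4231)/((2.98)(0.08314)) = 459.0 K

T ≈ 459.0 K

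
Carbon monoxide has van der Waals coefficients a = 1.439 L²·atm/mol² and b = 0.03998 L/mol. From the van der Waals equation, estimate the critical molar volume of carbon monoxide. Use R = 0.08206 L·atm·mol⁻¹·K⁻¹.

For a van der Waals gas, V_m,c = 3b.
V_m,c = 3×0.03998 = 0.1199 L/mol

V_m,c ≈ 0.1199 L/mol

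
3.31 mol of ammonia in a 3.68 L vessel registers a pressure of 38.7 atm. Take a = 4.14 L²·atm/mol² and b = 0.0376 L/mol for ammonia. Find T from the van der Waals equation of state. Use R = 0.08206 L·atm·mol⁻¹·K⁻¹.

T ≈ 550.4 K

T = (P + a n²/V²)(V − nb)/(nR)
P + a n²/V² = 38.7 + (4.14)(3.31)²/(3.68)² = 42.049 atm
V − nb = 3.68 − (3.31)(0.0376) = 3.5555 L
T = (42.049)(3.5555)/((3.31)(0.08206)) = 550.4 K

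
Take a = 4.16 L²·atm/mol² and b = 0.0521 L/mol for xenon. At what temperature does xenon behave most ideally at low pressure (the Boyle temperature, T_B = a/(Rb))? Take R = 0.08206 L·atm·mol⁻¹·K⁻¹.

For a van der Waals gas the second virial coefficient B₂ = b − a/(RT) vanishes at T_B = a/(Rb).
T_B = 4.16/(0.08206×0.0521) = 4.16/0.0042753 = 973.0 K

T_B ≈ 973.0 K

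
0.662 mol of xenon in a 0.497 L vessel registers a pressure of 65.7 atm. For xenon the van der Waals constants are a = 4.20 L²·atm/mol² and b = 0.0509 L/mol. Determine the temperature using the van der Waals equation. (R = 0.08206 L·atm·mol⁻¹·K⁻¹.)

T ≈ 623.9 K

T = (P + a n²/V²)(V − nb)/(nR)
P + a n²/V² = 65.7 + (4.20)(0.662)²/(0.497)² = 73.152 atm
V − nb = 0.497 − (0.662)(0.0509) = 0.46330 L
T = (73.152)(0.46330)/((0.662)(0.08206)) = 623.9 K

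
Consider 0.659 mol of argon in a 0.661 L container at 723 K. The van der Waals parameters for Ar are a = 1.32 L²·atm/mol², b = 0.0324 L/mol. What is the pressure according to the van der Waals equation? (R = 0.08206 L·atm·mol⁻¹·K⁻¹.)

P ≈ 59.81 atm

P = nRT/(V − nb) − a n²/V²
nRT/(V − nb) = (0.659)(0.08206)(723)/(0.661 − 0.659×0.0324) = 39.098/0.63965 = 61.124 atm
a n²/V² = (1.32)(0.659)²/(0.661)² = 1.3120 atm
P = 61.124 − 1.3120 = 59.81 atm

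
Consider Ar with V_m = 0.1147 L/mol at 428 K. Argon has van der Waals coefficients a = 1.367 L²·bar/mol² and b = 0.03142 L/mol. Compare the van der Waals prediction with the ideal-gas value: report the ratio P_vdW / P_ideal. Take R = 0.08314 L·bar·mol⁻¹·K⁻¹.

P_vdW / P_ideal ≈ 1.042

Ideal: P_ideal = RT/V_m = (0.08314)(428)/0.1147 = 310.235 bar
vdW: P = RT/(V_m − b) − a/V_m² = 35.5839/0.0832800 − 1.367/0.0131561 = 427.280 − 103.906 = 323.374 bar
Ratio = 323.374/310.235 = 1.042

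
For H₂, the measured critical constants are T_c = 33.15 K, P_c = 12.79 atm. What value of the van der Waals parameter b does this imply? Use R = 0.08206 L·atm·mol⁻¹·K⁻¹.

b ≈ 0.02659 L/mol

From T_c = 8a/(27Rb) and P_c = a/(27b²): b = R T_c/(8 P_c).
b = (0.08206)(33.15)/(8×12.79) = 2.7203/102.32 = 0.02659 L/mol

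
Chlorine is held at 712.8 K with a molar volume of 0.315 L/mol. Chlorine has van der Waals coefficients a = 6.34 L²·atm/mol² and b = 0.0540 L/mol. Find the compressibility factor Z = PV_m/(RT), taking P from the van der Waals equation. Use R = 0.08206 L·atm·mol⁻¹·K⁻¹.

P = RT/(V_m − b) − a/V_m² = (0.08206)(712.8)/(0.315 − 0.0540) − 6.34/(0.315)²
  = 58.492/0.26100 − 63.895 = 224.11 − 63.895 = 160.22 atm
Z = PV_m/(RT) = (160.22)(0.315)/((0.08206)(712.8)) = 50.469/58.492 = 0.8628

Z ≈ 0.8628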